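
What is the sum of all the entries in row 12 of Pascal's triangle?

The entries of row 12 sum to 2^12 = 4096.

4096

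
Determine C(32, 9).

28048800

C(32,9) = (32·31·30·29·28·27·26·25·24) / 9! = 10178348544000 / 362880 = 28048800.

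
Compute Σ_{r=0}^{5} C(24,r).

1 + 24 + 276 + 2024 + 10626 + 42504 = 55455.

55455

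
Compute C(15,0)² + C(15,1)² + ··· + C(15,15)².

155117520

By Vandermonde's identity, Σ C(15,j)² = C(30,15) = 155117520.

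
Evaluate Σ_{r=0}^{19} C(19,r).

524288

The entries of row 19 sum to 2^19 = 524288.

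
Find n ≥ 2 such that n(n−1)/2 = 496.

32

n(n−1)/2 = 496 ⇒ n(n−1) = 992. Since 32·31 = 992, n = 32.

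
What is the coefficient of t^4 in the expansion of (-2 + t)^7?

The general term is C(7,j)·(-2)^j·(t)^(7-j); the t^4 term has j = 3.
C(7,3) = 35.
Coefficient = C(7,3) · (-2)^3 = 35 · (-8) = -280.

-280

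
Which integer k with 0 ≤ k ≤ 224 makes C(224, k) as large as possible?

112

C(224,k) is maximized at k = 224/2 = 112.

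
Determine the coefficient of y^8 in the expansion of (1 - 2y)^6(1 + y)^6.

Coefficient of y^8 = Σ_{j} C(6,j)·(-2)^j·C(6,8-j)·1^(8-j) for j from 2 to 6.
= 60 + (-960) + 3600 + (-3840) + 960 = -180.

-180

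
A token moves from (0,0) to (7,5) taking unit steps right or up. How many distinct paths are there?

Each path is a sequence of 12 steps with 7 rights: C(12,7) = 792.

792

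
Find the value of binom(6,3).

C(6,3) = (6·5·4) / 3! = 120 / 6 = 20.

20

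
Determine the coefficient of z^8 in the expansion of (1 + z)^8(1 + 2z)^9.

598417

Coefficient of z^8 = Σ_{j} C(8,j)·1^j·C(9,8-j)·2^(8-j) for j from 0 to 8.
= 2304 + 36864 + 150528 + 225792 + 141120 + 37632 + 4032 + 144 + 1 = 598417.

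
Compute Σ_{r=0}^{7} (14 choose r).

9908

1 + 14 + 91 + 364 + 1001 + 2002 + 3003 + 3432 = 9908.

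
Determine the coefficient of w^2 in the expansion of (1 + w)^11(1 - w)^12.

-11

Coefficient of w^2 = Σ_{j} C(11,j)·1^j·C(12,2-j)·(-1)^(2-j) for j from 0 to 2.
= 66 + (-132) + 55 = -11.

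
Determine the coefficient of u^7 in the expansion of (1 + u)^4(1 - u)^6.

8

Coefficient of u^7 = Σ_{j} C(4,j)·1^j·C(6,7-j)·(-1)^(7-j) for j from 1 to 4.
= 4 + (-36) + 60 + (-20) = 8.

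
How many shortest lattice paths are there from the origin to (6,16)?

74613

Each path is a sequence of 22 steps with 6 rights: C(22,6) = 74613.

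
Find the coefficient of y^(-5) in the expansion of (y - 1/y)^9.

-36

General term: C(9,j)·(y)^j·(-1/y)^(9-j), with y-exponent 1j − 1(9−j) = 2j − 9.
Set 2j − 9 = -5: j = 2.
C(9,2) = 36; 1^2 = 1; (-1)^7 = -1.
Coefficient = 36 · 1 · (-1) = -36.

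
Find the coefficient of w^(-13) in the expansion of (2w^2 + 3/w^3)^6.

2916

General term: C(6,j)·(2w^2)^j·(3/w^3)^(6-j), with w-exponent 2j − 3(6−j) = 5j − 18.
Set 5j − 18 = -13: j = 1.
C(6,1) = 6; 2^1 = 2; 3^5 = 243.
Coefficient = 6 · 2 · 243 = 2916.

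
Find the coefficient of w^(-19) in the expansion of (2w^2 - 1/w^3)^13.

General term: C(13,j)·(2w^2)^j·(-1/w^3)^(13-j), with w-exponent 2j − 3(13−j) = 5j − 39.
Set 5j − 39 = -19: j = 4.
C(13,4) = 715; 2^4 = 16; (-1)^9 = -1.
Coefficient = 715 · 16 · (-1) = -11440.

-11440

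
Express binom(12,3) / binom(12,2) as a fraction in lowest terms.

10/3

C(n,k+1)/C(n,k) = (n−k)/(k+1) = (12−2)/(2+1) = 10/3.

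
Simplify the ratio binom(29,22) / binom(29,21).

C(n,k+1)/C(n,k) = (n−k)/(k+1) = (29−21)/(21+1) = 8/22 = 4/11.

4/11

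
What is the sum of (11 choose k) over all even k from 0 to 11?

Even-k terms of row 11 sum to 2^10 = 1024.

1024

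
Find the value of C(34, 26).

18156204

C(34,26) = C(34,8) by symmetry.
C(34,8) = (34·33·32·31·30·29·28·27) / 8! = 732058145280 / 40320 = 18156204.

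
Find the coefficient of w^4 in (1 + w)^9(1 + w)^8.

2380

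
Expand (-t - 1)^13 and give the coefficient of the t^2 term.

The general term is C(13,j)·(-t)^j·(-1)^(13-j); the t^2 term has j = 2.
C(13,2) = 78.
Coefficient = C(13,2) · (-1)^11 = 78 · (-1) = -78.

-78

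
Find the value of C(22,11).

705432

C(22,11) = (22·21·20·19·18·17·16·15·14·13·12) / 11! = 28158588057600 / 39916800 = 705432.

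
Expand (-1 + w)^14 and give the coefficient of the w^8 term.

3003

The general term is C(14,j)·(-1)^j·(w)^(14-j); the w^8 term has j = 6.
C(14,6) = 3003.
Coefficient = C(14,6) = 3003.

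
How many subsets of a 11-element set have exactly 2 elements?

55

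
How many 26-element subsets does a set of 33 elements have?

4272048

C(33,26) = C(33,7) by symmetry.
C(33,7) = (33·32·31·30·29·28·27) / 7! = 21531121920 / 5040 = 4272048.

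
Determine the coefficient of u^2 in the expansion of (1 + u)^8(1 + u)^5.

(1 + u)^8(1 + u)^5 = (1 + u)^13, so the coefficient of u^2 is C(13,2)·1^2 = 78·1 = 78.

78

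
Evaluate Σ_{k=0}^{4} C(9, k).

256

1 + 9 + 36 + 84 + 126 = 256.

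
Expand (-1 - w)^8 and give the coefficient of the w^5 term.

The general term is C(8,j)·(-1)^j·(-w)^(8-j); the w^5 term has j = 3.
C(8,3) = 56.
Coefficient = C(8,3) · (-1)^3 · (-1)^5 = 56 · (-1) · (-1) = 56.

56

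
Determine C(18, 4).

C(18,4) = (18·17·16·15) / 4! = 73440 / 24 = 3060.

3060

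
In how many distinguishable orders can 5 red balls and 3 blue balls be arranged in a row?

56

Choose positions for the red balls: C(8,5) = 56.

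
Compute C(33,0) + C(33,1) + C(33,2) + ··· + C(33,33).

The entries of row 33 sum to 2^33 = 8589934592.

8589934592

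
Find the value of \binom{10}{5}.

C(10,5) = (10·9·8·7·6) / 5! = 30240 / 120 = 252.

252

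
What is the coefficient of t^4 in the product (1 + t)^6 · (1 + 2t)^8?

5823

Coefficient of t^4 = Σ_{j} C(6,j)·1^j·C(8,4-j)·2^(4-j) for j from 0 to 4.
= 1120 + 2688 + 1680 + 320 + 15 = 5823.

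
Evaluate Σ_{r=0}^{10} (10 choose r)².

Σ C(10,r)² is the coefficient of x^10 in (1+x)^10(1+x)^10 = (1+x)^20, i.e. C(20,10) = 184756.

184756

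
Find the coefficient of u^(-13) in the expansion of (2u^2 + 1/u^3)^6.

12

General term: C(6,j)·(2u^2)^j·(1/u^3)^(6-j), with u-exponent 2j − 3(6−j) = 5j − 18.
Set 5j − 18 = -13: j = 1.
C(6,1) = 6; 2^1 = 2; 1^5 = 1.
Coefficient = 6 · 2 · 1 = 12.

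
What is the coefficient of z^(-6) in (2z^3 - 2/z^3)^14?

General term: C(14,j)·(2z^3)^j·(-2/z^3)^(14-j), with z-exponent 3j − 3(14−j) = 6j − 42.
Set 6j − 42 = -6: j = 6.
C(14,6) = 3003; 2^6 = 64; (-2)^8 = 256.
Coefficient = 3003 · 64 · 256 = 49201152.

49201152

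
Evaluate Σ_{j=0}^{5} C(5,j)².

By Vandermonde's identity, Σ C(5,j)² = C(10,5) = 252.

252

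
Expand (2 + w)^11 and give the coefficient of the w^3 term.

The general term is C(11,j)·(2)^j·(w)^(11-j); the w^3 term has j = 8.
C(11,8) = 165.
Coefficient = C(11,8) · 2^8 = 165 · 256 = 42240.

42240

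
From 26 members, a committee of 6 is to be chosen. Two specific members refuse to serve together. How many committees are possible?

All 6-subsets: C(26,6) = 230230. Those containing both fixed elements: C(24,4) = 10626.
230230 − 10626 = 219604.

219604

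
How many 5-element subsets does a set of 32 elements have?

201376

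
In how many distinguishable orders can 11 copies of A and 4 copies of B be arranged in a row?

1365

Choose positions for the A's: C(15,11) = 1365.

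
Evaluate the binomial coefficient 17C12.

C(17,12) = C(17,5) by symmetry.
C(17,5) = (17·16·15·14·13) / 5! = 742560 / 120 = 6188.

6188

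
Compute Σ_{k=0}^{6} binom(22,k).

110056

1 + 22 + 231 + 1540 + 7315 + 26334 + 74613 = 110056.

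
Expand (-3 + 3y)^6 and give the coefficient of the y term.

The general term is C(6,j)·(-3)^j·(3y)^(6-j); the y^1 term has j = 5.
C(6,5) = 6.
Coefficient = C(6,5) · (-3)^5 · 3^1 = 6 · (-243) · 3 = -4374.

-4374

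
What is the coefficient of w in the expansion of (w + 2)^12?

The general term is C(12,j)·(w)^j·(2)^(12-j); the w^1 term has j = 1.
C(12,1) = 12.
Coefficient = C(12,1) · 2^11 = 12 · 2048 = 24576.

24576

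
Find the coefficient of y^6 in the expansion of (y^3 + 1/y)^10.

210

General term: C(10,j)·(y^3)^j·(1/y)^(10-j), with y-exponent 3j − 1(10−j) = 4j − 10.
Set 4j − 10 = 6: j = 4.
C(10,4) = 210; 1^4 = 1; 1^6 = 1.
Coefficient = 210 · 1 · 1 = 210.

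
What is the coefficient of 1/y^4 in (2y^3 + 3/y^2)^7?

20412

General term: C(7,j)·(2y^3)^j·(3/y^2)^(7-j), with y-exponent 3j − 2(7−j) = 5j − 14.
Set 5j − 14 = -4: j = 2.
C(7,2) = 21; 2^2 = 4; 3^5 = 243.
Coefficient = 21 · 4 · 243 = 20412.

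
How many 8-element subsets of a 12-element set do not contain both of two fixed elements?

All 8-subsets: C(12,8) = 495. Those containing both fixed elements: C(10,6) = 210.
495 − 210 = 285.

285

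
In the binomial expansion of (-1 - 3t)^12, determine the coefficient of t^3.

The general term is C(12,j)·(-1)^j·(-3t)^(12-j); the t^3 term has j = 9.
C(12,9) = 220.
Coefficient = C(12,9) · (-1)^9 · (-3)^3 = 220 · (-1) · (-27) = 5940.

5940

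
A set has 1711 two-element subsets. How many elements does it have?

59

n(n−1)/2 = 1711 ⇒ n(n−1) = 3422. Since 59·58 = 3422, n = 59.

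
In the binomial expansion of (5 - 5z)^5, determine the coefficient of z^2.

31250

The general term is C(5,j)·(5)^j·(-5z)^(5-j); the z^2 term has j = 3.
C(5,3) = 10.
Coefficient = C(5,3) · 5^3 · (-5)^2 = 10 · 125 · 25 = 31250.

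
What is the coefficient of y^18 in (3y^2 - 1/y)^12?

3897234

General term: C(12,j)·(3y^2)^j·(-1/y)^(12-j), with y-exponent 2j − 1(12−j) = 3j − 12.
Set 3j − 12 = 18: j = 10.
C(12,10) = 66; 3^10 = 59049; (-1)^2 = 1.
Coefficient = 66 · 59049 · 1 = 3897234.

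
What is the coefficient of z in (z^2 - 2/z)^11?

General term: C(11,j)·(z^2)^j·(-2/z)^(11-j), with z-exponent 2j − 1(11−j) = 3j − 11.
Set 3j − 11 = 1: j = 4.
C(11,4) = 330; 1^4 = 1; (-2)^7 = -128.
Coefficient = 330 · 1 · (-128) = -42240.

-42240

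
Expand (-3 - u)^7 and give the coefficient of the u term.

-5103

The general term is C(7,j)·(-3)^j·(-u)^(7-j); the u^1 term has j = 6.
C(7,6) = 7.
Coefficient = C(7,6) · (-3)^6 · (-1)^1 = 7 · 729 · (-1) = -5103.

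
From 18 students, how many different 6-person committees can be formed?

This is C(18,6) = 18564.

18564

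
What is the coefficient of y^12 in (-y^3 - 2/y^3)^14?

General term: C(14,j)·(-y^3)^j·(-2/y^3)^(14-j), with y-exponent 3j − 3(14−j) = 6j − 42.
Set 6j − 42 = 12: j = 9.
C(14,9) = 2002; (-1)^9 = -1; (-2)^5 = -32.
Coefficient = 2002 · (-1) · (-32) = 64064.

64064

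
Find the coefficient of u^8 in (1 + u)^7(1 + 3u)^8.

1265955

Coefficient of u^8 = Σ_{j} C(7,j)·1^j·C(8,8-j)·3^(8-j) for j from 0 to 7.
= 6561 + 122472 + 428652 + 476280 + 198450 + 31752 + 1764 + 24 = 1265955.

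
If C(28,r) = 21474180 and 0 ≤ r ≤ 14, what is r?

C(28,r) increases on 0 ≤ r ≤ 14. C(28,10) = 13123110 and C(28,11) = 21474180, so r = 11.

11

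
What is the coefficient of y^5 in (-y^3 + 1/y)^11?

General term: C(11,j)·(-y^3)^j·(1/y)^(11-j), with y-exponent 3j − 1(11−j) = 4j − 11.
Set 4j − 11 = 5: j = 4.
C(11,4) = 330; (-1)^4 = 1; 1^7 = 1.
Coefficient = 330 · 1 · 1 = 330.

330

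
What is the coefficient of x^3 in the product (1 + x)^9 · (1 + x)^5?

364

Coefficient of x^3 = Σ_{j} C(9,j)·C(5,3-j) for j from 0 to 3.
= 10 + 90 + 180 + 84 = 364.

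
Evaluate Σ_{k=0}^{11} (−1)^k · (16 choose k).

The partial alternating sum Σ_{k=0}^{11} (−1)^k C(16,k) = (−1)^11 C(15,11) = -1365.

-1365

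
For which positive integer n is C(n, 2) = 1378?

n(n−1)/2 = 1378 ⇒ n(n−1) = 2756. Since 53·52 = 2756, n = 53.

53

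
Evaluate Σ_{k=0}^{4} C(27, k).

20854

1 + 27 + 351 + 2925 + 17550 = 20854.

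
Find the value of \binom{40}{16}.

62852101650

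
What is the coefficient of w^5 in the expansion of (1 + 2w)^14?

64064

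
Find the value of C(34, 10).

131128140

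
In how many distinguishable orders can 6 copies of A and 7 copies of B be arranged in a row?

Choose positions for the A's: C(13,6) = 1716.

1716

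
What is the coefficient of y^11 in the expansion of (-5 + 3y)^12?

The general term is C(12,j)·(-5)^j·(3y)^(12-j); the y^11 term has j = 1.
C(12,1) = 12.
Coefficient = C(12,1) · (-5)^1 · 3^11 = 12 · (-5) · 177147 = -10628820.

-10628820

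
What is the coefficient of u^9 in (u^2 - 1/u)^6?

General term: C(6,j)·(u^2)^j·(-1/u)^(6-j), with u-exponent 2j − 1(6−j) = 3j − 6.
Set 3j − 6 = 9: j = 5.
C(6,5) = 6; 1^5 = 1; (-1)^1 = -1.
Coefficient = 6 · 1 · (-1) = -6.

-6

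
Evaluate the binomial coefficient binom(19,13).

C(19,13) = C(19,6) by symmetry.
C(19,6) = (19·18·17·16·15·14) / 6! = 19535040 / 720 = 27132.

27132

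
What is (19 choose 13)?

C(19,13) = C(19,6) by symmetry.
C(19,6) = (19·18·17·16·15·14) / 6! = 19535040 / 720 = 27132.

27132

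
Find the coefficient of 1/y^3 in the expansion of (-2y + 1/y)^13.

-41184

General term: C(13,j)·(-2y)^j·(1/y)^(13-j), with y-exponent 1j − 1(13−j) = 2j − 13.
Set 2j − 13 = -3: j = 5.
C(13,5) = 1287; (-2)^5 = -32; 1^8 = 1.
Coefficient = 1287 · (-32) · 1 = -41184.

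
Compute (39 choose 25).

15084504396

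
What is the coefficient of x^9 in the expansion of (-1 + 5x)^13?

The general term is C(13,j)·(-1)^j·(5x)^(13-j); the x^9 term has j = 4.
C(13,4) = 715.
Coefficient = C(13,4) · 5^9 = 715 · 1953125 = 1396484375.

1396484375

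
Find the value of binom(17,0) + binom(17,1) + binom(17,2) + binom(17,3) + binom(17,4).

3214

1 + 17 + 136 + 680 + 2380 = 3214.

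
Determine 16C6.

8008

C(16,6) = (16·15·14·13·12·11) / 6! = 5765760 / 720 = 8008.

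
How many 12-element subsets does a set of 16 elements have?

C(16,12) = C(16,4) by symmetry.
C(16,4) = (16·15·14·13) / 4! = 43680 / 24 = 1820.

1820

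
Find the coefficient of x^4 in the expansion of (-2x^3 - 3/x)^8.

108864

General term: C(8,j)·(-2x^3)^j·(-3/x)^(8-j), with x-exponent 3j − 1(8−j) = 4j − 8.
Set 4j − 8 = 4: j = 3.
C(8,3) = 56; (-2)^3 = -8; (-3)^5 = -243.
Coefficient = 56 · (-8) · (-243) = 108864.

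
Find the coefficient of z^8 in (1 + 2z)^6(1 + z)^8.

40081

Coefficient of z^8 = Σ_{j} C(6,j)·2^j·C(8,8-j)·1^(8-j) for j from 0 to 6.
= 1 + 96 + 1680 + 8960 + 16800 + 10752 + 1792 = 40081.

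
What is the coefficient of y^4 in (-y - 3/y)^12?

General term: C(12,j)·(-y)^j·(-3/y)^(12-j), with y-exponent 1j − 1(12−j) = 2j − 12.
Set 2j − 12 = 4: j = 8.
C(12,8) = 495; (-1)^8 = 1; (-3)^4 = 81.
Coefficient = 495 · 1 · 81 = 40095.

40095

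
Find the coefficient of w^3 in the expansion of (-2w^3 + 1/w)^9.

General term: C(9,j)·(-2w^3)^j·(1/w)^(9-j), with w-exponent 3j − 1(9−j) = 4j − 9.
Set 4j − 9 = 3: j = 3.
C(9,3) = 84; (-2)^3 = -8; 1^6 = 1.
Coefficient = 84 · (-8) · 1 = -672.

-672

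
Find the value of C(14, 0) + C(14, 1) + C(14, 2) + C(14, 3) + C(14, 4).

1 + 14 + 91 + 364 + 1001 = 1471.

1471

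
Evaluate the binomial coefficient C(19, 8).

C(19,8) = (19·18·17·16·15·14·13·12) / 8! = 3047466240 / 40320 = 75582.

75582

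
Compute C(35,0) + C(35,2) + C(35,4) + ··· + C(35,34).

Even-k terms of row 35 sum to 2^34 = 17179869184.

17179869184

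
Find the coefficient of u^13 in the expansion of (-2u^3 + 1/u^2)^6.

General term: C(6,j)·(-2u^3)^j·(1/u^2)^(6-j), with u-exponent 3j − 2(6−j) = 5j − 12.
Set 5j − 12 = 13: j = 5.
C(6,5) = 6; (-2)^5 = -32; 1^1 = 1.
Coefficient = 6 · (-32) · 1 = -192.

-192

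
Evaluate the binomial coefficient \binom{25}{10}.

3268760

C(25,10) = (25·24·23·22·21·20·19·18·17·16) / 10! = 11861676288000 / 3628800 = 3268760.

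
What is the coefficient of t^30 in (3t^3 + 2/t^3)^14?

193444524

General term: C(14,j)·(3t^3)^j·(2/t^3)^(14-j), with t-exponent 3j − 3(14−j) = 6j − 42.
Set 6j − 42 = 30: j = 12.
C(14,12) = 91; 3^12 = 531441; 2^2 = 4.
Coefficient = 91 · 531441 · 4 = 193444524.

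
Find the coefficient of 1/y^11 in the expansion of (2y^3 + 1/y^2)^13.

2288

General term: C(13,j)·(2y^3)^j·(1/y^2)^(13-j), with y-exponent 3j − 2(13−j) = 5j − 26.
Set 5j − 26 = -11: j = 3.
C(13,3) = 286; 2^3 = 8; 1^10 = 1.
Coefficient = 286 · 8 · 1 = 2288.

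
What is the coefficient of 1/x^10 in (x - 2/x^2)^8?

1792

General term: C(8,j)·(x)^j·(-2/x^2)^(8-j), with x-exponent 1j − 2(8−j) = 3j − 16.
Set 3j − 16 = -10: j = 2.
C(8,2) = 28; 1^2 = 1; (-2)^6 = 64.
Coefficient = 28 · 1 · 64 = 1792.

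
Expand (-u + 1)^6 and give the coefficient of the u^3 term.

-20

The general term is C(6,j)·(-u)^j·(1)^(6-j); the u^3 term has j = 3.
C(6,3) = 20.
Coefficient = C(6,3) · (-1)^3 = 20 · (-1) = -20.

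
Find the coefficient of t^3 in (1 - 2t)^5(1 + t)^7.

25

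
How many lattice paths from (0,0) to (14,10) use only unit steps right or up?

1961256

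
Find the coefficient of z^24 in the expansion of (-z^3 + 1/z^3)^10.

-10

General term: C(10,j)·(-z^3)^j·(1/z^3)^(10-j), with z-exponent 3j − 3(10−j) = 6j − 30.
Set 6j − 30 = 24: j = 9.
C(10,9) = 10; (-1)^9 = -1; 1^1 = 1.
Coefficient = 10 · (-1) · 1 = -10.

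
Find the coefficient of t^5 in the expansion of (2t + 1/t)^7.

448

General term: C(7,j)·(2t)^j·(1/t)^(7-j), with t-exponent 1j − 1(7−j) = 2j − 7.
Set 2j − 7 = 5: j = 6.
C(7,6) = 7; 2^6 = 64; 1^1 = 1.
Coefficient = 7 · 64 · 1 = 448.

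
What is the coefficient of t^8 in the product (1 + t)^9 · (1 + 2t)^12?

Coefficient of t^8 = Σ_{j} C(9,j)·1^j·C(12,8-j)·2^(8-j) for j from 0 to 8.
= 126720 + 912384 + 2128896 + 2128896 + 997920 + 221760 + 22176 + 864 + 9 = 6539625.

6539625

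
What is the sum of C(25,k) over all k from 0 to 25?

Setting x = 1 in (1+x)^25 gives Σ C(25,k) = 2^25 = 33554432.

33554432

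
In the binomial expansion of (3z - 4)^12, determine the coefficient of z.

-150994944

The general term is C(12,j)·(3z)^j·(-4)^(12-j); the z^1 term has j = 1.
C(12,1) = 12.
Coefficient = C(12,1) · 3^1 · (-4)^11 = 12 · 3 · (-4194304) = -150994944.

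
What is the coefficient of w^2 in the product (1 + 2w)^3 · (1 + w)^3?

33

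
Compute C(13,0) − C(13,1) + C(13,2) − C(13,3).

The partial alternating sum Σ_{k=0}^{3} (−1)^k C(13,k) = (−1)^3 C(12,3) = -220.

-220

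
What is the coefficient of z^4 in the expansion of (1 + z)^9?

The general term is C(9,j)·(1)^j·(z)^(9-j); the z^4 term has j = 5.
C(9,5) = 126.
Coefficient = C(9,5) = 126.

126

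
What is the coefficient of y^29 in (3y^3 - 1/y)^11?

-649539

General term: C(11,j)·(3y^3)^j·(-1/y)^(11-j), with y-exponent 3j − 1(11−j) = 4j − 11.
Set 4j − 11 = 29: j = 10.
C(11,10) = 11; 3^10 = 59049; (-1)^1 = -1.
Coefficient = 11 · 59049 · (-1) = -649539.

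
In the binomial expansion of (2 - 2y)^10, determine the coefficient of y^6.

215040

The general term is C(10,j)·(2)^j·(-2y)^(10-j); the y^6 term has j = 4.
C(10,4) = 210.
Coefficient = C(10,4) · 2^4 · (-2)^6 = 210 · 16 · 64 = 215040.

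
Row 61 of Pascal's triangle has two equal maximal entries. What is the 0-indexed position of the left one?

For odd n = 61, C(61,r) peaks at r = (n−1)/2 and (n+1)/2; the lower is 30.

30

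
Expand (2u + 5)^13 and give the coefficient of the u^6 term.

8580000000

The general term is C(13,j)·(2u)^j·(5)^(13-j); the u^6 term has j = 6.
C(13,6) = 1716.
Coefficient = C(13,6) · 2^6 · 5^7 = 1716 · 64 · 78125 = 8580000000.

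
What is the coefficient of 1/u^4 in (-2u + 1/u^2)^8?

1120

General term: C(8,j)·(-2u)^j·(1/u^2)^(8-j), with u-exponent 1j − 2(8−j) = 3j − 16.
Set 3j − 16 = -4: j = 4.
C(8,4) = 70; (-2)^4 = 16; 1^4 = 1.
Coefficient = 70 · 16 · 1 = 1120.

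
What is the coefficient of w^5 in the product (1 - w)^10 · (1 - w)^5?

(1 - w)^10(1 - w)^5 = (1 - w)^15, so the coefficient of w^5 is C(15,5)·(-1)^5 = 3003·-1 = -3003.

-3003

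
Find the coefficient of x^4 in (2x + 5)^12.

3093750000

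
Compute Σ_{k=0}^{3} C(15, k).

576

1 + 15 + 105 + 455 = 576.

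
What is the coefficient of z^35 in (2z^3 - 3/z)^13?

General term: C(13,j)·(2z^3)^j·(-3/z)^(13-j), with z-exponent 3j − 1(13−j) = 4j − 13.
Set 4j − 13 = 35: j = 12.
C(13,12) = 13; 2^12 = 4096; (-3)^1 = -3.
Coefficient = 13 · 4096 · (-3) = -159744.

-159744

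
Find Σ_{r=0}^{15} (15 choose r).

32768

The entries of row 15 sum to 2^15 = 32768.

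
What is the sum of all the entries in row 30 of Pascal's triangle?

1073741824

Setting x = 1 in (1+x)^30 gives Σ C(30,k) = 2^30 = 1073741824.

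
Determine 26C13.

10400600

C(26,13) = (26·25·24·23·22·21·20·19·18·17·16·15·14) / 13! = 64764752532480000 / 6227020800 = 10400600.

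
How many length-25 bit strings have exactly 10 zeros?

Choose the 10 positions: C(25,10) = 3268760.

3268760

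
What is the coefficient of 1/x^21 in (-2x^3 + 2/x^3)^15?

General term: C(15,j)·(-2x^3)^j·(2/x^3)^(15-j), with x-exponent 3j − 3(15−j) = 6j − 45.
Set 6j − 45 = -21: j = 4.
C(15,4) = 1365; (-2)^4 = 16; 2^11 = 2048.
Coefficient = 1365 · 16 · 2048 = 44728320.

44728320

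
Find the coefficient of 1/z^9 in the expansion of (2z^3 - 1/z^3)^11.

General term: C(11,j)·(2z^3)^j·(-1/z^3)^(11-j), with z-exponent 3j − 3(11−j) = 6j − 33.
Set 6j − 33 = -9: j = 4.
C(11,4) = 330; 2^4 = 16; (-1)^7 = -1.
Coefficient = 330 · 16 · (-1) = -5280.

-5280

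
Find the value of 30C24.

593775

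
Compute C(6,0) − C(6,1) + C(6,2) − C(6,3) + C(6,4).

5

The partial alternating sum Σ_{k=0}^{4} (−1)^k C(6,k) = (−1)^4 C(5,4) = 5.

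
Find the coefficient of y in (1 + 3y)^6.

18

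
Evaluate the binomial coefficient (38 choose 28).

472733756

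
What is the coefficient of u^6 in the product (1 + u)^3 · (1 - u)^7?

Coefficient of u^6 = Σ_{j} C(3,j)·1^j·C(7,6-j)·(-1)^(6-j) for j from 0 to 3.
= 7 + (-63) + 105 + (-35) = 14.

14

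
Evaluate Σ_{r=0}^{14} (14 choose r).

16384

Setting x = 1 in (1+x)^14 gives Σ C(14,r) = 2^14 = 16384.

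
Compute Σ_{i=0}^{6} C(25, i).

1 + 25 + 300 + 2300 + 12650 + 53130 + 177100 = 245506.

245506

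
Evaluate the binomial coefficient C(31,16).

300540195

C(31,16) = C(31,15) by symmetry.
C(31,15) = (31·30·29·28·27·26·25·24·23·22·21·20·19·18·17) / 15! = 393008709555221760000 / 1307674368000 = 300540195.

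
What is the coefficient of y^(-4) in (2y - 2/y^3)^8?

General term: C(8,j)·(2y)^j·(-2/y^3)^(8-j), with y-exponent 1j − 3(8−j) = 4j − 24.
Set 4j − 24 = -4: j = 5.
C(8,5) = 56; 2^5 = 32; (-2)^3 = -8.
Coefficient = 56 · 32 · (-8) = -14336.

-14336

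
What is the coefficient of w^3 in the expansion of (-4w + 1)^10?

The general term is C(10,j)·(-4w)^j·(1)^(10-j); the w^3 term has j = 3.
C(10,3) = 120.
Coefficient = C(10,3) · (-4)^3 = 120 · (-64) = -7680.

-7680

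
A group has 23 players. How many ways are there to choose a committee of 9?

This is C(23,9) = 817190.

817190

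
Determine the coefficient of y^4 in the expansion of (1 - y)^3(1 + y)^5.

0

Coefficient of y^4 = Σ_{j} C(3,j)·(-1)^j·C(5,4-j)·1^(4-j) for j from 0 to 3.
= 5 + (-30) + 30 + (-5) = 0.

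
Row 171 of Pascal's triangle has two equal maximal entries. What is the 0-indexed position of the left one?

85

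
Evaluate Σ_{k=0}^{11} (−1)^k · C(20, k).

-75582

The partial alternating sum Σ_{k=0}^{11} (−1)^k C(20,k) = (−1)^11 C(19,11) = -75582.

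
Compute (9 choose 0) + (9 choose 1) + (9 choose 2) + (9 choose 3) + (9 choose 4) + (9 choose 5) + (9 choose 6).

466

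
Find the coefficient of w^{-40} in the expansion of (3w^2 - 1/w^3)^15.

General term: C(15,j)·(3w^2)^j·(-1/w^3)^(15-j), with w-exponent 2j − 3(15−j) = 5j − 45.
Set 5j − 45 = -40: j = 1.
C(15,1) = 15; 3^1 = 3; (-1)^14 = 1.
Coefficient = 15 · 3 · 1 = 45.

45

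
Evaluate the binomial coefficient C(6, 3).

20

C(6,3) = (6·5·4) / 3! = 120 / 6 = 20.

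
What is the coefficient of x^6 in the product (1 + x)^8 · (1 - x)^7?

-35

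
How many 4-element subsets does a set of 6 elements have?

C(6,4) = C(6,2) by symmetry.
C(6,2) = (6·5) / 2! = 30 / 2 = 15.

15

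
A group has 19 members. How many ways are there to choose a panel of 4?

3876

This is C(19,4) = 3876.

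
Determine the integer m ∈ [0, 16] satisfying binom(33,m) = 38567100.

9

C(33,m) increases on 0 ≤ m ≤ 16. C(33,8) = 13884156 and C(33,9) = 38567100, so m = 9.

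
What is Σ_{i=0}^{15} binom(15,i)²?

155117520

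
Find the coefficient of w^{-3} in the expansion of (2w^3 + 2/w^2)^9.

General term: C(9,j)·(2w^3)^j·(2/w^2)^(9-j), with w-exponent 3j − 2(9−j) = 5j − 18.
Set 5j − 18 = -3: j = 3.
C(9,3) = 84; 2^3 = 8; 2^6 = 64.
Coefficient = 84 · 8 · 64 = 43008.

43008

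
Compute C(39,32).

15380937

C(39,32) = C(39,7) by symmetry.
C(39,7) = (39·38·37·36·35·34·33) / 7! = 77519922480 / 5040 = 15380937.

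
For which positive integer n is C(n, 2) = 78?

n(n−1)/2 = 78 ⇒ n(n−1) = 156. Since 13·12 = 156, n = 13.

13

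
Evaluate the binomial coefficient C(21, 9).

C(21,9) = (21·20·19·18·17·16·15·14·13) / 9! = 106661318400 / 362880 = 293930.

293930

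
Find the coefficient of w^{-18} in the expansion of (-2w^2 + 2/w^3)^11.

General term: C(11,j)·(-2w^2)^j·(2/w^3)^(11-j), with w-exponent 2j − 3(11−j) = 5j − 33.
Set 5j − 33 = -18: j = 3.
C(11,3) = 165; (-2)^3 = -8; 2^8 = 256.
Coefficient = 165 · (-8) · 256 = -337920.

-337920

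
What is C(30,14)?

145422675

C(30,14) = (30·29·28·27·26·25·24·23·22·21·20·19·18·17) / 14! = 12677700308232960000 / 87178291200 = 145422675.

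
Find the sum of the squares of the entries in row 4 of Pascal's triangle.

70

By Vandermonde's identity, Σ C(4,i)² = C(8,4) = 70.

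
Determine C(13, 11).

78

C(13,11) = C(13,2) by symmetry.
C(13,2) = (13·12) / 2! = 156 / 2 = 78.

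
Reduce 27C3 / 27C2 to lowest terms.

C(n,k+1)/C(n,k) = (n−k)/(k+1) = (27−2)/(2+1) = 25/3.

25/3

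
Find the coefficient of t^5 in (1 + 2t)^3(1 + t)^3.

Coefficient of t^5 = Σ_{j} C(3,j)·2^j·C(3,5-j)·1^(5-j) for j from 2 to 3.
= 12 + 24 = 36.

36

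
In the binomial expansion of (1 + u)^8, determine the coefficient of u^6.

The general term is C(8,j)·(1)^j·(u)^(8-j); the u^6 term has j = 2.
C(8,2) = 28.
Coefficient = C(8,2) = 28.

28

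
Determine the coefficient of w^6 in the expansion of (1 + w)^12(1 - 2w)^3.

352

Coefficient of w^6 = Σ_{j} C(12,j)·1^j·C(3,6-j)·(-2)^(6-j) for j from 3 to 6.
= (-1760) + 5940 + (-4752) + 924 = 352.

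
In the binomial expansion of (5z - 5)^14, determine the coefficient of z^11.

-2221679687500

The general term is C(14,j)·(5z)^j·(-5)^(14-j); the z^11 term has j = 11.
C(14,11) = 364.
Coefficient = C(14,11) · 5^11 · (-5)^3 = 364 · 48828125 · (-125) = -2221679687500.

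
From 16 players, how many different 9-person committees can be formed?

This is C(16,9) = 11440.

11440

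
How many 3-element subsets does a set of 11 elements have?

165

C(11,3) = (11·10·9) / 3! = 990 / 6 = 165.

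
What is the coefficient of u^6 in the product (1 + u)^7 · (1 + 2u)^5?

6321

Coefficient of u^6 = Σ_{j} C(7,j)·1^j·C(5,6-j)·2^(6-j) for j from 1 to 6.
= 224 + 1680 + 2800 + 1400 + 210 + 7 = 6321.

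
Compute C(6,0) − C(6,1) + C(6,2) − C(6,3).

-10

The partial alternating sum Σ_{k=0}^{3} (−1)^k C(6,k) = (−1)^3 C(5,3) = -10.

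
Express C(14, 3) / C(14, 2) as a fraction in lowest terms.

4

C(n,k+1)/C(n,k) = (n−k)/(k+1) = (14−2)/(2+1) = 12/3 = 4.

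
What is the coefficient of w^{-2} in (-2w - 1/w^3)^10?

15360

General term: C(10,j)·(-2w)^j·(-1/w^3)^(10-j), with w-exponent 1j − 3(10−j) = 4j − 30.
Set 4j − 30 = -2: j = 7.
C(10,7) = 120; (-2)^7 = -128; (-1)^3 = -1.
Coefficient = 120 · (-128) · (-1) = 15360.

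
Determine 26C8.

C(26,8) = (26·25·24·23·22·21·20·19) / 8! = 62990928000 / 40320 = 1562275.

1562275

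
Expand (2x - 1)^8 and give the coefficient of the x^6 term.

1792

The general term is C(8,j)·(2x)^j·(-1)^(8-j); the x^6 term has j = 6.
C(8,6) = 28.
Coefficient = C(8,6) · 2^6 = 28 · 64 = 1792.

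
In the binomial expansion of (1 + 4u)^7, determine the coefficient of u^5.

21504

The general term is C(7,j)·(1)^j·(4u)^(7-j); the u^5 term has j = 2.
C(7,2) = 21.
Coefficient = C(7,2) · 4^5 = 21 · 1024 = 21504.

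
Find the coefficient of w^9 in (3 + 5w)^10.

58593750

The general term is C(10,j)·(3)^j·(5w)^(10-j); the w^9 term has j = 1.
C(10,1) = 10.
Coefficient = C(10,1) · 3^1 · 5^9 = 10 · 3 · 1953125 = 58593750.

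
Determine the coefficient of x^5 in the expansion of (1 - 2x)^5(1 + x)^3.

8

Coefficient of x^5 = Σ_{j} C(5,j)·(-2)^j·C(3,5-j)·1^(5-j) for j from 2 to 5.
= 40 + (-240) + 240 + (-32) = 8.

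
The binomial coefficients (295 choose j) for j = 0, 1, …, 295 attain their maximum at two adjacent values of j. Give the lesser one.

147

For odd n = 295, C(295,j) peaks at j = (n−1)/2 and (n+1)/2; the lesser is 147.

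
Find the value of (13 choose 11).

C(13,11) = C(13,2) by symmetry.
C(13,2) = (13·12) / 2! = 156 / 2 = 78.

78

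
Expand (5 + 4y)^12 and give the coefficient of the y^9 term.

The general term is C(12,j)·(5)^j·(4y)^(12-j); the y^9 term has j = 3.
C(12,3) = 220.
Coefficient = C(12,3) · 5^3 · 4^9 = 220 · 125 · 262144 = 7208960000.

7208960000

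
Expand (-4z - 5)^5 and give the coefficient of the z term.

The general term is C(5,j)·(-4z)^j·(-5)^(5-j); the z^1 term has j = 1.
C(5,1) = 5.
Coefficient = C(5,1) · (-4)^1 · (-5)^4 = 5 · (-4) · 625 = -12500.

-12500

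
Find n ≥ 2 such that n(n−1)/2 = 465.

n(n−1)/2 = 465 ⇒ n(n−1) = 930. Since 31·30 = 930, n = 31.

31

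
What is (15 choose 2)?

105

C(15,2) = (15·14) / 2! = 210 / 2 = 105.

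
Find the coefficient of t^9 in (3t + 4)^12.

The general term is C(12,j)·(3t)^j·(4)^(12-j); the t^9 term has j = 9.
C(12,9) = 220.
Coefficient = C(12,9) · 3^9 · 4^3 = 220 · 19683 · 64 = 277136640.

277136640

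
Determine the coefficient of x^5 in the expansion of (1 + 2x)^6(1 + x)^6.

5418

Coefficient of x^5 = Σ_{j} C(6,j)·2^j·C(6,5-j)·1^(5-j) for j from 0 to 5.
= 6 + 180 + 1200 + 2400 + 1440 + 192 = 5418.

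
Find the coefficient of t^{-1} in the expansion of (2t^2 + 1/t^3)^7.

General term: C(7,j)·(2t^2)^j·(1/t^3)^(7-j), with t-exponent 2j − 3(7−j) = 5j − 21.
Set 5j − 21 = -1: j = 4.
C(7,4) = 35; 2^4 = 16; 1^3 = 1.
Coefficient = 35 · 16 · 1 = 560.

560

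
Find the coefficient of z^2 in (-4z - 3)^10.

4723920

The general term is C(10,j)·(-4z)^j·(-3)^(10-j); the z^2 term has j = 2.
C(10,2) = 45.
Coefficient = C(10,2) · (-4)^2 · (-3)^8 = 45 · 16 · 6561 = 4723920.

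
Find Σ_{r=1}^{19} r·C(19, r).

Differentiating (1+x)^19 and setting x=1: Σ r·C(19,r) = 19·2^18 = 4980736.

4980736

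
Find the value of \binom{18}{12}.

C(18,12) = C(18,6) by symmetry.
C(18,6) = (18·17·16·15·14·13) / 6! = 13366080 / 720 = 18564.

18564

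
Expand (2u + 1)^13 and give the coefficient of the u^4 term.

The general term is C(13,j)·(2u)^j·(1)^(13-j); the u^4 term has j = 4.
C(13,4) = 715.
Coefficient = C(13,4) · 2^4 = 715 · 16 = 11440.

11440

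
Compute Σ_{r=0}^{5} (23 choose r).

44552

1 + 23 + 253 + 1771 + 8855 + 33649 = 44552.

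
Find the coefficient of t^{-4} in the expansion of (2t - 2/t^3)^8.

General term: C(8,j)·(2t)^j·(-2/t^3)^(8-j), with t-exponent 1j − 3(8−j) = 4j − 24.
Set 4j − 24 = -4: j = 5.
C(8,5) = 56; 2^5 = 32; (-2)^3 = -8.
Coefficient = 56 · 32 · (-8) = -14336.

-14336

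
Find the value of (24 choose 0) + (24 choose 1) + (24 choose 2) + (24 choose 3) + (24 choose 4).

12951

1 + 24 + 276 + 2024 + 10626 = 12951.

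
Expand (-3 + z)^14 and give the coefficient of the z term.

The general term is C(14,j)·(-3)^j·(z)^(14-j); the z^1 term has j = 13.
C(14,13) = 14.
Coefficient = C(14,13) · (-3)^13 = 14 · (-1594323) = -22320522.

-22320522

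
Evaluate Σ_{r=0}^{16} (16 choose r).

65536

Setting x = 1 in (1+x)^16 gives Σ C(16,r) = 2^16 = 65536.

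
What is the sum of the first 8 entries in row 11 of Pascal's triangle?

1816

1 + 11 + 55 + 165 + 330 + 462 + 462 + 330 = 1816.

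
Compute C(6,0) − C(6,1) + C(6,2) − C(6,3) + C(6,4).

5

The partial alternating sum Σ_{k=0}^{4} (−1)^k C(6,k) = (−1)^4 C(5,4) = 5.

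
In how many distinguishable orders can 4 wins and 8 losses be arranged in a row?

Choose positions for the wins: C(12,4) = 495.

495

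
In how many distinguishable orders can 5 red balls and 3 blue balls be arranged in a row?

56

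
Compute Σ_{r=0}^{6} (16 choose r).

1 + 16 + 120 + 560 + 1820 + 4368 + 8008 = 14893.

14893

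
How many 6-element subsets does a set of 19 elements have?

C(19,6) = (19·18·17·16·15·14) / 6! = 19535040 / 720 = 27132.

27132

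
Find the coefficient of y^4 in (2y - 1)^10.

3360

The general term is C(10,j)·(2y)^j·(-1)^(10-j); the y^4 term has j = 4.
C(10,4) = 210.
Coefficient = C(10,4) · 2^4 = 210 · 16 = 3360.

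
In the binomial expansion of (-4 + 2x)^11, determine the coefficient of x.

23068672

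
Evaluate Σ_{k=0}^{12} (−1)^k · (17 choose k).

1820

The partial alternating sum Σ_{k=0}^{12} (−1)^k C(17,k) = (−1)^12 C(16,12) = 1820.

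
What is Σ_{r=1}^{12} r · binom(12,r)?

24576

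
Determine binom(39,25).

15084504396

C(39,25) = C(39,14) by symmetry.
C(39,14) = (39·38·37·36·35·34·33·32·31·30·29·28·27·26) / 14! = 1315041316842168115200 / 87178291200 = 15084504396.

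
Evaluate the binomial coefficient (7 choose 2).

21

C(7,2) = (7·6) / 2! = 42 / 2 = 21.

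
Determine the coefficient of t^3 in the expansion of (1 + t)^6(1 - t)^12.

16

Coefficient of t^3 = Σ_{j} C(6,j)·1^j·C(12,3-j)·(-1)^(3-j) for j from 0 to 3.
= (-220) + 396 + (-180) + 20 = 16.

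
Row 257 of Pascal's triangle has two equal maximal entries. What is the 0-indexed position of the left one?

For odd n = 257, C(257,m) peaks at m = (n−1)/2 and (n+1)/2; the smaller is 128.

128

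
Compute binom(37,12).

C(37,12) = (37·36·35·34·33·32·31·30·29·28·27·26) / 12! = 887342319056793600 / 479001600 = 1852482996.

1852482996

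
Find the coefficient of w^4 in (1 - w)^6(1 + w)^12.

Coefficient of w^4 = Σ_{j} C(6,j)·(-1)^j·C(12,4-j)·1^(4-j) for j from 0 to 4.
= 495 + (-1320) + 990 + (-240) + 15 = -60.

-60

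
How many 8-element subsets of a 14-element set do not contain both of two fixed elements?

2079

All 8-subsets: C(14,8) = 3003. Those containing both fixed elements: C(12,6) = 924.
3003 − 924 = 2079.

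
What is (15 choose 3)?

455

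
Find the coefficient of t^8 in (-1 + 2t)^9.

The general term is C(9,j)·(-1)^j·(2t)^(9-j); the t^8 term has j = 1.
C(9,1) = 9.
Coefficient = C(9,1) · (-1)^1 · 2^8 = 9 · (-1) · 256 = -2304.

-2304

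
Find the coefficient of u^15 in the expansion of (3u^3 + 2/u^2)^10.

2099520

General term: C(10,j)·(3u^3)^j·(2/u^2)^(10-j), with u-exponent 3j − 2(10−j) = 5j − 20.
Set 5j − 20 = 15: j = 7.
C(10,7) = 120; 3^7 = 2187; 2^3 = 8.
Coefficient = 120 · 2187 · 8 = 2099520.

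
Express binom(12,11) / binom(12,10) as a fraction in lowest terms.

2/11

C(n,k+1)/C(n,k) = (n−k)/(k+1) = (12−10)/(10+1) = 2/11.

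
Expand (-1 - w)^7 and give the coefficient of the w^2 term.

The general term is C(7,j)·(-1)^j·(-w)^(7-j); the w^2 term has j = 5.
C(7,5) = 21.
Coefficient = C(7,5) · (-1)^5 = 21 · (-1) = -21.

-21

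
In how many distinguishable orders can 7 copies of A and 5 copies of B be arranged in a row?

Choose positions for the A's: C(12,7) = 792.

792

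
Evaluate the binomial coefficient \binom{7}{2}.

C(7,2) = (7·6) / 2! = 42 / 2 = 21.

21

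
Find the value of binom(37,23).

C(37,23) = C(37,14) by symmetry.
C(37,14) = (37·36·35·34·33·32·31·30·29·28·27·26·25·24) / 14! = 532405391434076160000 / 87178291200 = 6107086800.

6107086800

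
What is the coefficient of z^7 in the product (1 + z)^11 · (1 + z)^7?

Coefficient of z^7 = Σ_{j} C(11,j)·C(7,7-j) for j from 0 to 7.
= 1 + 77 + 1155 + 5775 + 11550 + 9702 + 3234 + 330 = 31824.

31824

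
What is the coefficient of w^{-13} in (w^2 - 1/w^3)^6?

-6

General term: C(6,j)·(w^2)^j·(-1/w^3)^(6-j), with w-exponent 2j − 3(6−j) = 5j − 18.
Set 5j − 18 = -13: j = 1.
C(6,1) = 6; 1^1 = 1; (-1)^5 = -1.
Coefficient = 6 · 1 · (-1) = -6.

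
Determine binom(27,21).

C(27,21) = C(27,6) by symmetry.
C(27,6) = (27·26·25·24·23·22) / 6! = 213127200 / 720 = 296010.

296010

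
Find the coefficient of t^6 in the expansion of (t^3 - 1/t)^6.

General term: C(6,j)·(t^3)^j·(-1/t)^(6-j), with t-exponent 3j − 1(6−j) = 4j − 6.
Set 4j − 6 = 6: j = 3.
C(6,3) = 20; 1^3 = 1; (-1)^3 = -1.
Coefficient = 20 · 1 · (-1) = -20.

-20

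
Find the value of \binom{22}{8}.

319770

C(22,8) = (22·21·20·19·18·17·16·15) / 8! = 12893126400 / 40320 = 319770.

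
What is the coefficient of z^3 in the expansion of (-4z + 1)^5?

-640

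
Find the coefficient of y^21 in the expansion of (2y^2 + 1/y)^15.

1863680

General term: C(15,j)·(2y^2)^j·(1/y)^(15-j), with y-exponent 2j − 1(15−j) = 3j − 15.
Set 3j − 15 = 21: j = 12.
C(15,12) = 455; 2^12 = 4096; 1^3 = 1.
Coefficient = 455 · 4096 · 1 = 1863680.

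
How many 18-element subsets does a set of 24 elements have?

C(24,18) = C(24,6) by symmetry.
C(24,6) = (24·23·22·21·20·19) / 6! = 96909120 / 720 = 134596.

134596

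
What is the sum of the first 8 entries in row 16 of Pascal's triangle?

1 + 16 + 120 + 560 + 1820 + 4368 + 8008 + 11440 = 26333.

26333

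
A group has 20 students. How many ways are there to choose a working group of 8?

125970

This is C(20,8) = 125970.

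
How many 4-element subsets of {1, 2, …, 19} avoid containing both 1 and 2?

3740

All 4-subsets: C(19,4) = 3876. Those containing both fixed elements: C(17,2) = 136.
3876 − 136 = 3740.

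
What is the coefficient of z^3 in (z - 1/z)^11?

330

General term: C(11,j)·(z)^j·(-1/z)^(11-j), with z-exponent 1j − 1(11−j) = 2j − 11.
Set 2j − 11 = 3: j = 7.
C(11,7) = 330; 1^7 = 1; (-1)^4 = 1.
Coefficient = 330 · 1 · 1 = 330.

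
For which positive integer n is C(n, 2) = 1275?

n(n−1)/2 = 1275 ⇒ n(n−1) = 2550. Since 51·50 = 2550, n = 51.

51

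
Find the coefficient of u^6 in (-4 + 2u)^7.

The general term is C(7,j)·(-4)^j·(2u)^(7-j); the u^6 term has j = 1.
C(7,1) = 7.
Coefficient = C(7,1) · (-4)^1 · 2^6 = 7 · (-4) · 64 = -1792.

-1792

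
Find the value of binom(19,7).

50388

C(19,7) = (19·18·17·16·15·14·13) / 7! = 253955520 / 5040 = 50388.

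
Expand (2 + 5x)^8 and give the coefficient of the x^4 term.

The general term is C(8,j)·(2)^j·(5x)^(8-j); the x^4 term has j = 4.
C(8,4) = 70.
Coefficient = C(8,4) · 2^4 · 5^4 = 70 · 16 · 625 = 700000.

700000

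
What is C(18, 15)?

C(18,15) = C(18,3) by symmetry.
C(18,3) = (18·17·16) / 3! = 4896 / 6 = 816.

816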